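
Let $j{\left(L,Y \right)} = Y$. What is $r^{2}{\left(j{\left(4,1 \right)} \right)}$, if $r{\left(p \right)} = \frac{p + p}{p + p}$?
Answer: $1$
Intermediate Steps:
$r{\left(p \right)} = 1$ ($r{\left(p \right)} = \frac{2 p}{2 p} = 2 p \frac{1}{2 p} = 1$)
$r^{2}{\left(j{\left(4,1 \right)} \right)} = 1^{2} = 1$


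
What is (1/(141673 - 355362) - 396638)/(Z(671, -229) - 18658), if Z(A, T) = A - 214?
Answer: 84757177583/3889353489 ≈ 21.792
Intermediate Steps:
Z(A, T) = -214 + A
(1/(141673 - 355362) - 396638)/(Z(671, -229) - 18658) = (1/(141673 - 355362) - 396638)/((-214 + 671) - 18658) = (1/(-213689) - 396638)/(457 - 18658) = (-1/213689 - 396638)/(-18201) = -84757177583/213689*(-1/18201) = 84757177583/3889353489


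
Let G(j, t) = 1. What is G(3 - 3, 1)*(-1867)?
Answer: -1867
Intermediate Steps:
G(3 - 3, 1)*(-1867) = 1*(-1867) = -1867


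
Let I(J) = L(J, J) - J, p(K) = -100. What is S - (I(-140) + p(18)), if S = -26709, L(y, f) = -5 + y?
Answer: -26604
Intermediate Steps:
I(J) = -5 (I(J) = (-5 + J) - J = -5)
S - (I(-140) + p(18)) = -26709 - (-5 - 100) = -26709 - 1*(-105) = -26709 + 105 = -26604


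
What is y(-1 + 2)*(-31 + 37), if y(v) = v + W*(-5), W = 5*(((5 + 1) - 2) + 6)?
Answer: -1494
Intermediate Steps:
W = 50 (W = 5*((6 - 2) + 6) = 5*(4 + 6) = 5*10 = 50)
y(v) = -250 + v (y(v) = v + 50*(-5) = v - 250 = -250 + v)
y(-1 + 2)*(-31 + 37) = (-250 + (-1 + 2))*(-31 + 37) = (-250 + 1)*6 = -249*6 = -1494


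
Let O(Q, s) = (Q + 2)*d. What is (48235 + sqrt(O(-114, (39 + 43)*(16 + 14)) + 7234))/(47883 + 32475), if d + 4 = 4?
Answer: 48235/80358 + sqrt(7234)/80358 ≈ 0.60131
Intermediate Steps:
d = 0 (d = -4 + 4 = 0)
O(Q, s) = 0 (O(Q, s) = (Q + 2)*0 = (2 + Q)*0 = 0)
(48235 + sqrt(O(-114, (39 + 43)*(16 + 14)) + 7234))/(47883 + 32475) = (48235 + sqrt(0 + 7234))/(47883 + 32475) = (48235 + sqrt(7234))/80358 = (48235 + sqrt(7234))*(1/80358) = 48235/80358 + sqrt(7234)/80358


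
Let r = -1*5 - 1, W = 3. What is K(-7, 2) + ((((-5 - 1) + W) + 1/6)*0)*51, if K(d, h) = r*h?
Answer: -12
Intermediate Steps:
r = -6 (r = -5 - 1 = -6)
K(d, h) = -6*h
K(-7, 2) + ((((-5 - 1) + W) + 1/6)*0)*51 = -6*2 + ((((-5 - 1) + 3) + 1/6)*0)*51 = -12 + (((-6 + 3) + 1/6)*0)*51 = -12 + ((-3 + 1/6)*0)*51 = -12 - 17/6*0*51 = -12 + 0*51 = -12 + 0 = -12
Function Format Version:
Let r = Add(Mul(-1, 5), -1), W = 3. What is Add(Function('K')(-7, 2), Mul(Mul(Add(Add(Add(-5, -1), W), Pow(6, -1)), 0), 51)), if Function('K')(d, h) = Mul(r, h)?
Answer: -12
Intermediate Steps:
r = -6 (r = Add(-5, -1) = -6)
Function('K')(d, h) = Mul(-6, h)
Add(Function('K')(-7, 2), Mul(Mul(Add(Add(Add(-5, -1), W), Pow(6, -1)), 0), 51)) = Add(Mul(-6, 2), Mul(Mul(Add(Add(Add(-5, -1), 3), Pow(6, -1)), 0), 51)) = Add(-12, Mul(Mul(Add(Add(-6, 3), Rational(1, 6)), 0), 51)) = Add(-12, Mul(Mul(Add(-3, Rational(1, 6)), 0), 51)) = Add(-12, Mul(Mul(Rational(-17, 6), 0), 51)) = Add(-12, Mul(0, 51)) = Add(-12, 0) = -12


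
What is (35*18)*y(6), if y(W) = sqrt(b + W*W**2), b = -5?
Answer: 630*sqrt(211) ≈ 9151.3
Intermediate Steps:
y(W) = sqrt(-5 + W**3) (y(W) = sqrt(-5 + W*W**2) = sqrt(-5 + W**3))
(35*18)*y(6) = (35*18)*sqrt(-5 + 6**3) = 630*sqrt(-5 + 216) = 630*sqrt(211)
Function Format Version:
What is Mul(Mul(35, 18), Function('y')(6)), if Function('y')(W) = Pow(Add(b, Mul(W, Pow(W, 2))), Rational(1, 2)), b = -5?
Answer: Mul(630, Pow(211, Rational(1, 2))) ≈ 9151.3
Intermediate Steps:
Function('y')(W) = Pow(Add(-5, Pow(W, 3)), Rational(1, 2)) (Function('y')(W) = Pow(Add(-5, Mul(W, Pow(W, 2))), Rational(1, 2)) = Pow(Add(-5, Pow(W, 3)), Rational(1, 2)))
Mul(Mul(35, 18), Function('y')(6)) = Mul(Mul(35, 18), Pow(Add(-5, Pow(6, 3)), Rational(1, 2))) = Mul(630, Pow(Add(-5, 216), Rational(1, 2))) = Mul(630, Pow(211, Rational(1, 2)))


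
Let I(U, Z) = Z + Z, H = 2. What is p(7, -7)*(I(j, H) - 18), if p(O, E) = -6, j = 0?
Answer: 84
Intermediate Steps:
I(U, Z) = 2*Z
p(7, -7)*(I(j, H) - 18) = -6*(2*2 - 18) = -6*(4 - 18) = -6*(-14) = 84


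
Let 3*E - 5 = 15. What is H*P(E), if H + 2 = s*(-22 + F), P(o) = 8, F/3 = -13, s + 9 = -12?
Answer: 10232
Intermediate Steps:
s = -21 (s = -9 - 12 = -21)
E = 20/3 (E = 5/3 + (⅓)*15 = 5/3 + 5 = 20/3 ≈ 6.6667)
F = -39 (F = 3*(-13) = -39)
H = 1279 (H = -2 - 21*(-22 - 39) = -2 - 21*(-61) = -2 + 1281 = 1279)
H*P(E) = 1279*8 = 10232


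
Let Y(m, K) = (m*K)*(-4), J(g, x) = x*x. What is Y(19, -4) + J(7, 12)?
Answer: 448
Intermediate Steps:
J(g, x) = x²
Y(m, K) = -4*K*m (Y(m, K) = (K*m)*(-4) = -4*K*m)
Y(19, -4) + J(7, 12) = -4*(-4)*19 + 12² = 304 + 144 = 448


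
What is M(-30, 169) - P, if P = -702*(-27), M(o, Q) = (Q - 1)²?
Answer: 9270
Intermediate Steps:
M(o, Q) = (-1 + Q)²
P = 18954
M(-30, 169) - P = (-1 + 169)² - 1*18954 = 168² - 18954 = 28224 - 18954 = 9270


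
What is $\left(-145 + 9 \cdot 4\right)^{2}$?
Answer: $11881$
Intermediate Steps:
$\left(-145 + 9 \cdot 4\right)^{2} = \left(-145 + 36\right)^{2} = \left(-109\right)^{2} = 11881$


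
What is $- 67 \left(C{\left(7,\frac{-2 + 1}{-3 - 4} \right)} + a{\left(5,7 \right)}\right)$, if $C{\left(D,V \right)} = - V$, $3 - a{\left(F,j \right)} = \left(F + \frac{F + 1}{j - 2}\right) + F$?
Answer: $\frac{19564}{35} \approx 558.97$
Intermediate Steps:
$a{\left(F,j \right)} = 3 - 2 F - \frac{1 + F}{-2 + j}$ ($a{\left(F,j \right)} = 3 - \left(\left(F + \frac{F + 1}{j - 2}\right) + F\right) = 3 - \left(\left(F + \frac{1 + F}{-2 + j}\right) + F\right) = 3 - \left(2 F + \frac{1 + F}{-2 + j}\right) = 3 - 2 F - \frac{1 + F}{-2 + j}$)
$- 67 \left(C{\left(7,\frac{-2 + 1}{-3 - 4} \right)} + a{\left(5,7 \right)}\right) = - 67 \left(- \frac{-2 + 1}{-3 - 4} + \frac{-7 + 3 \cdot 5 + 3 \cdot 7 - 10 \cdot 7}{-2 + 7}\right) = - 67 \left(- \frac{-1}{-7} + \frac{-7 + 15 + 21 - 70}{5}\right) = - 67 \left(- \frac{\left(-1\right) \left(-1\right)}{7} + \frac{1}{5} \left(-41\right)\right) = - 67 \left(\left(-1\right) \frac{1}{7} - \frac{41}{5}\right) = - 67 \left(- \frac{1}{7} - \frac{41}{5}\right) = \left(-67\right) \left(- \frac{292}{35}\right) = \frac{19564}{35}$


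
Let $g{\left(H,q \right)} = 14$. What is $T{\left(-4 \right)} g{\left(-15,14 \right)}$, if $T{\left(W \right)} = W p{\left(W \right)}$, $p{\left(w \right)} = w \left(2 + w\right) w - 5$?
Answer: $2072$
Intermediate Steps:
$p{\left(w \right)} = -5 + w^{2} \left(2 + w\right)$ ($p{\left(w \right)} = w^{2} \left(2 + w\right) - 5 = -5 + w^{2} \left(2 + w\right)$)
$T{\left(W \right)} = W \left(-5 + W^{3} + 2 W^{2}\right)$
$T{\left(-4 \right)} g{\left(-15,14 \right)} = - 4 \left(-5 + \left(-4\right)^{3} + 2 \left(-4\right)^{2}\right) 14 = - 4 \left(-5 - 64 + 2 \cdot 16\right) 14 = - 4 \left(-5 - 64 + 32\right) 14 = \left(-4\right) \left(-37\right) 14 = 148 \cdot 14 = 2072$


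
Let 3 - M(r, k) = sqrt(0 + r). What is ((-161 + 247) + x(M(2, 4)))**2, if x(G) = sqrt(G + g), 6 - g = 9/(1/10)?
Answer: (86 + I*sqrt(81 + sqrt(2)))**2 ≈ 7313.6 + 1561.5*I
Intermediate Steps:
M(r, k) = 3 - sqrt(r) (M(r, k) = 3 - sqrt(0 + r) = 3 - sqrt(r))
g = -84 (g = 6 - 9/(1/10) = 6 - 9/1/10 = 6 - 9*10 = 6 - 1*90 = 6 - 90 = -84)
x(G) = sqrt(-84 + G) (x(G) = sqrt(G - 84) = sqrt(-84 + G))
((-161 + 247) + x(M(2, 4)))**2 = ((-161 + 247) + sqrt(-84 + (3 - sqrt(2))))**2 = (86 + sqrt(-81 - sqrt(2)))**2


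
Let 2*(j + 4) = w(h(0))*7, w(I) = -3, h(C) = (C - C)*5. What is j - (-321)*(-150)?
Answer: -96329/2 ≈ -48165.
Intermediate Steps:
h(C) = 0 (h(C) = 0*5 = 0)
j = -29/2 (j = -4 + (-3*7)/2 = -4 + (½)*(-21) = -4 - 21/2 = -29/2 ≈ -14.500)
j - (-321)*(-150) = -29/2 - (-321)*(-150) = -29/2 - 321*150 = -29/2 - 48150 = -96329/2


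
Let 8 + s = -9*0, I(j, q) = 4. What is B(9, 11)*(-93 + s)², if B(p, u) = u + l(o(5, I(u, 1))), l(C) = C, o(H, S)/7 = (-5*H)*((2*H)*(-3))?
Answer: 53667461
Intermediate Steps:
s = -8 (s = -8 - 9*0 = -8 + 0 = -8)
o(H, S) = 210*H² (o(H, S) = 7*((-5*H)*((2*H)*(-3))) = 7*((-5*H)*(-6*H)) = 7*(30*H²) = 210*H²)
B(p, u) = 5250 + u (B(p, u) = u + 210*5² = u + 210*25 = u + 5250 = 5250 + u)
B(9, 11)*(-93 + s)² = (5250 + 11)*(-93 - 8)² = 5261*(-101)² = 5261*10201 = 53667461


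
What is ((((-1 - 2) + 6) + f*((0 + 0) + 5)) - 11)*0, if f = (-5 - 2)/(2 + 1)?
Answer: 0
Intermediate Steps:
f = -7/3 ≈ -2.3333
((((-1 - 2) + 6) + f*((0 + 0) + 5)) - 11)*0 = ((((-1 - 2) + 6) - 7*((0 + 0) + 5)/3) - 11)*0 = (((-3 + 6) - 7*(0 + 5)/3) - 11)*0 = ((3 - 7/3*5) - 11)*0 = ((3 - 35/3) - 11)*0 = (-26/3 - 11)*0 = -59/3*0 = 0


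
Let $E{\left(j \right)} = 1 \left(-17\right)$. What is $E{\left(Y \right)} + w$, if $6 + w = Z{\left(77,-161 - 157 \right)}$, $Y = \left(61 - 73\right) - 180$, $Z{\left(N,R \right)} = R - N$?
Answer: $-418$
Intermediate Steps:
$Y = -192$ ($Y = -12 - 180 = -192$)
$E{\left(j \right)} = -17$
$w = -401$ ($w = -6 - 395 = -401$)
$E{\left(Y \right)} + w = -17 - 401 = -418$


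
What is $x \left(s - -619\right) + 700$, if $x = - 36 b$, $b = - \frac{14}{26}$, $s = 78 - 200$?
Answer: $\frac{134344}{13} \approx 10334.0$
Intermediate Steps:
$s = -122$
$b = - \frac{7}{13}$ ($b = \left(-14\right) \frac{1}{26} = - \frac{7}{13} \approx -0.53846$)
$x = \frac{252}{13}$ ($x = \left(-36\right) \left(- \frac{7}{13}\right) = \frac{252}{13} \approx 19.385$)
$x \left(s - -619\right) + 700 = \frac{252 \left(-122 - -619\right)}{13} + 700 = \frac{252 \left(-122 + 619\right)}{13} + 700 = \frac{252}{13} \cdot 497 + 700 = \frac{125244}{13} + 700 = \frac{134344}{13}$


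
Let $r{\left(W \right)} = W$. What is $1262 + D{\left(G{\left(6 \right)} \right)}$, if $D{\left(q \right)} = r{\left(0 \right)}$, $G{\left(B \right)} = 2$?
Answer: $1262$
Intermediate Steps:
$D{\left(q \right)} = 0$
$1262 + D{\left(G{\left(6 \right)} \right)} = 1262 + 0 = 1262$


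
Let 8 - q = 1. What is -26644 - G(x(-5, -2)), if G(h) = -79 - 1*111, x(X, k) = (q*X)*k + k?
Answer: -26454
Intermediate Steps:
q = 7 (q = 8 - 1*1 = 8 - 1 = 7)
x(X, k) = k + 7*X*k (x(X, k) = (7*X)*k + k = 7*X*k + k = k + 7*X*k)
G(h) = -190 (G(h) = -79 - 111 = -190)
-26644 - G(x(-5, -2)) = -26644 - 1*(-190) = -26644 + 190 = -26454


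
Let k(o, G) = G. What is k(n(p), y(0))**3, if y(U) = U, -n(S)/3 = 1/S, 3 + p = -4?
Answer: 0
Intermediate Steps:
p = -7 (p = -3 - 4 = -7)
n(S) = -3/S
k(n(p), y(0))**3 = 0**3 = 0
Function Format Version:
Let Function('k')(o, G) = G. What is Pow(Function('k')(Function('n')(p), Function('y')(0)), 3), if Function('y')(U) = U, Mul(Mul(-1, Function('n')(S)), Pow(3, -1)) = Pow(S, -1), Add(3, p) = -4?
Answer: 0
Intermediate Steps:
p = -7 (p = Add(-3, -4) = -7)
Function('n')(S) = Mul(-3, Pow(S, -1))
Pow(Function('k')(Function('n')(p), Function('y')(0)), 3) = Pow(0, 3) = 0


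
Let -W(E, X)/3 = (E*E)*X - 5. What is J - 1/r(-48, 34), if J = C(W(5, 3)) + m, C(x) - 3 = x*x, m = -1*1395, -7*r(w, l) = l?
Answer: 1452079/34 ≈ 42708.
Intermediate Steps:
r(w, l) = -l/7
W(E, X) = 15 - 3*X*E**2 (W(E, X) = -3*((E*E)*X - 5) = -3*(E**2*X - 5) = -3*(X*E**2 - 5) = -3*(-5 + X*E**2) = 15 - 3*X*E**2)
m = -1395
C(x) = 3 + x**2 (C(x) = 3 + x*x = 3 + x**2)
J = 42708 (J = (3 + (15 - 3*3*5**2)**2) - 1395 = (3 + (15 - 3*3*25)**2) - 1395 = (3 + (15 - 225)**2) - 1395 = (3 + (-210)**2) - 1395 = (3 + 44100) - 1395 = 44103 - 1395 = 42708)
J - 1/r(-48, 34) = 42708 - 1/((-1/7*34)) = 42708 - 1/(-34/7) = 42708 - 1*(-7/34) = 42708 + 7/34 = 1452079/34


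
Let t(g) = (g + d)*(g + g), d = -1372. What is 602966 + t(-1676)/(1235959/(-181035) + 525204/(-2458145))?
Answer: -531476499060559366/626649348439 ≈ -8.4812e+5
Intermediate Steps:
t(g) = 2*g*(-1372 + g) (t(g) = (g - 1372)*(g + g) = (-1372 + g)*(2*g) = 2*g*(-1372 + g))
602966 + t(-1676)/(1235959/(-181035) + 525204/(-2458145)) = 602966 + (2*(-1676)*(-1372 - 1676))/(1235959/(-181035) + 525204/(-2458145)) = 602966 + (2*(-1676)*(-3048))/(1235959*(-1/181035) + 525204*(-1/2458145)) = 602966 + 10216896/(-1235959/181035 - 525204/2458145) = 602966 + 10216896/(-626649348439/89002056015) = 602966 + 10216896*(-89002056015/626649348439) = 602966 - 909324750091429440/626649348439 = -531476499060559366/626649348439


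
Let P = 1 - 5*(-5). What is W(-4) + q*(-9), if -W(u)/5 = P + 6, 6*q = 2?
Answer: -163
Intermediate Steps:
q = ⅓ (q = (⅙)*2 = ⅓ ≈ 0.33333)
P = 26 (P = 1 + 25 = 26)
W(u) = -160 (W(u) = -5*(26 + 6) = -5*32 = -160)
W(-4) + q*(-9) = -160 + (⅓)*(-9) = -160 - 3 = -163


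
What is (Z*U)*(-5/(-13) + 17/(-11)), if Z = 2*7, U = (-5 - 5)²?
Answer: -232400/143 ≈ -1625.2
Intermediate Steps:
U = 100 (U = (-10)² = 100)
Z = 14
(Z*U)*(-5/(-13) + 17/(-11)) = (14*100)*(-5/(-13) + 17/(-11)) = 1400*(-5*(-1/13) + 17*(-1/11)) = 1400*(5/13 - 17/11) = 1400*(-166/143) = -232400/143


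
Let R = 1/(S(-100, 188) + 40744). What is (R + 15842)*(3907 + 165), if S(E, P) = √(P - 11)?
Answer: 107089048294057584/1660073359 - 4072*√177/1660073359 ≈ 6.4509e+7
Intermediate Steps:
S(E, P) = √(-11 + P)
R = 1/(40744 + √177) (R = 1/(√(-11 + 188) + 40744) = 1/(√177 + 40744) = 1/(40744 + √177) ≈ 2.4535e-5)
(R + 15842)*(3907 + 165) = ((40744/1660073359 - √177/1660073359) + 15842)*(3907 + 165) = (26298882194022/1660073359 - √177/1660073359)*4072 = 107089048294057584/1660073359 - 4072*√177/1660073359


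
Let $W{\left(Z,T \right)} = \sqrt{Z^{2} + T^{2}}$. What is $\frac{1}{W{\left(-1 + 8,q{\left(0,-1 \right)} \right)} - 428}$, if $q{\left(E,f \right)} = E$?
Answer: $- \frac{1}{421} \approx -0.0023753$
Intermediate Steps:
$W{\left(Z,T \right)} = \sqrt{T^{2} + Z^{2}}$
$\frac{1}{W{\left(-1 + 8,q{\left(0,-1 \right)} \right)} - 428} = \frac{1}{\sqrt{0^{2} + \left(-1 + 8\right)^{2}} - 428} = \frac{1}{\sqrt{0 + 7^{2}} - 428} = \frac{1}{\sqrt{0 + 49} - 428} = \frac{1}{\sqrt{49} - 428} = \frac{1}{7 - 428} = \frac{1}{-421} = - \frac{1}{421}$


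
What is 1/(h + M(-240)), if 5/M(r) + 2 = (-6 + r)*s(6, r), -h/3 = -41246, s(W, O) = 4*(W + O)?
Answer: 230254/28491169457 ≈ 8.0816e-6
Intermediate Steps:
s(W, O) = 4*O + 4*W (s(W, O) = 4*(O + W) = 4*O + 4*W)
h = 123738 (h = -3*(-41246) = 123738)
M(r) = 5/(-2 + (-6 + r)*(24 + 4*r)) (M(r) = 5/(-2 + (-6 + r)*(4*r + 4*6)) = 5/(-2 + (-6 + r)*(4*r + 24)) = 5/(-2 + (-6 + r)*(24 + 4*r)))
1/(h + M(-240)) = 1/(123738 + 5/(2*(-73 + 2*(-240)**2))) = 1/(123738 + 5/(2*(-73 + 2*57600))) = 1/(123738 + 5/(2*(-73 + 115200))) = 1/(123738 + (5/2)/115127) = 1/(123738 + (5/2)*(1/115127)) = 1/(123738 + 5/230254) = 1/(28491169457/230254) = 230254/28491169457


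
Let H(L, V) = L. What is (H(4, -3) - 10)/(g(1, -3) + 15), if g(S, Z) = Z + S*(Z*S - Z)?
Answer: -½ ≈ -0.50000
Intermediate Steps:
g(S, Z) = Z + S*(-Z + S*Z) (g(S, Z) = Z + S*(S*Z - Z) = Z + S*(-Z + S*Z))
(H(4, -3) - 10)/(g(1, -3) + 15) = (4 - 10)/(-3*(1 + 1² - 1*1) + 15) = -6/(-3*(1 + 1 - 1) + 15) = -6/(-3*1 + 15) = -6/(-3 + 15) = -6/12 = (1/12)*(-6) = -½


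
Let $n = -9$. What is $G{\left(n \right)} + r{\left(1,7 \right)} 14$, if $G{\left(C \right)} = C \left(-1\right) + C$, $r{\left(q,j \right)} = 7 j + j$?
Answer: $784$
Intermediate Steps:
$r{\left(q,j \right)} = 8 j$
$G{\left(C \right)} = 0$ ($G{\left(C \right)} = - C + C = 0$)
$G{\left(n \right)} + r{\left(1,7 \right)} 14 = 0 + 8 \cdot 7 \cdot 14 = 0 + 56 \cdot 14 = 0 + 784 = 784$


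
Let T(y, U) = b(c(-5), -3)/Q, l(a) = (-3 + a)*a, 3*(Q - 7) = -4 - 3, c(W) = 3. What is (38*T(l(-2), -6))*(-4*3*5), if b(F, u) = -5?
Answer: 17100/7 ≈ 2442.9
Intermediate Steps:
Q = 14/3 (Q = 7 + (-4 - 3)/3 = 7 + (⅓)*(-7) = 7 - 7/3 = 14/3 ≈ 4.6667)
l(a) = a*(-3 + a)
T(y, U) = -15/14 (T(y, U) = -5/14/3 = -5*3/14 = -15/14)
(38*T(l(-2), -6))*(-4*3*5) = (38*(-15/14))*(-4*3*5) = -(-3420)*5/7 = -285/7*(-60) = 17100/7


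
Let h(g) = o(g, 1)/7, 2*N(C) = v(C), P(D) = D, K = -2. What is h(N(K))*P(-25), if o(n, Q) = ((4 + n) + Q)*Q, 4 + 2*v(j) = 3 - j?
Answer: -75/4 ≈ -18.750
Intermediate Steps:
v(j) = -½ - j/2 (v(j) = -2 + (3 - j)/2 = -2 + (3/2 - j/2) = -½ - j/2)
N(C) = -¼ - C/4 (N(C) = (-½ - C/2)/2 = -¼ - C/4)
o(n, Q) = Q*(4 + Q + n) (o(n, Q) = (4 + Q + n)*Q = Q*(4 + Q + n))
h(g) = 5/7 + g/7 (h(g) = (1*(4 + 1 + g))/7 = (1*(5 + g))*(⅐) = (5 + g)*(⅐) = 5/7 + g/7)
h(N(K))*P(-25) = (5/7 + (-¼ - ¼*(-2))/7)*(-25) = (5/7 + (-¼ + ½)/7)*(-25) = (5/7 + (⅐)*(¼))*(-25) = (5/7 + 1/28)*(-25) = (¾)*(-25) = -75/4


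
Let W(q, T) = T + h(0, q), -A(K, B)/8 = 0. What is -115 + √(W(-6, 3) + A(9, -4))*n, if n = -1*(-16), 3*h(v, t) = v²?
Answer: -115 + 16*√3 ≈ -87.287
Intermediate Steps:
A(K, B) = 0 (A(K, B) = -8*0 = 0)
h(v, t) = v²/3
n = 16
W(q, T) = T (W(q, T) = T + (⅓)*0² = T + (⅓)*0 = T + 0 = T)
-115 + √(W(-6, 3) + A(9, -4))*n = -115 + √(3 + 0)*16 = -115 + √3*16 = -115 + 16*√3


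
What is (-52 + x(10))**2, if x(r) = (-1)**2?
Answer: 2601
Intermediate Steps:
x(r) = 1
(-52 + x(10))**2 = (-52 + 1)**2 = (-51)**2 = 2601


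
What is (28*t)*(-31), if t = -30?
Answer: 26040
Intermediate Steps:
(28*t)*(-31) = (28*(-30))*(-31) = -840*(-31) = 26040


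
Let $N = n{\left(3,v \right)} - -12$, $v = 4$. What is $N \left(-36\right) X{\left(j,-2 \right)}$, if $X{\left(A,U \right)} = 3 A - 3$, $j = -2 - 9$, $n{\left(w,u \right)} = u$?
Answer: $20736$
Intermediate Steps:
$j = -11$ ($j = -2 - 9 = -11$)
$X{\left(A,U \right)} = -3 + 3 A$
$N = 16$ ($N = 4 - -12 = 4 + 12 = 16$)
$N \left(-36\right) X{\left(j,-2 \right)} = 16 \left(-36\right) \left(-3 + 3 \left(-11\right)\right) = - 576 \left(-3 - 33\right) = \left(-576\right) \left(-36\right) = 20736$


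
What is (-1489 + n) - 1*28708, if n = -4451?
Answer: -34648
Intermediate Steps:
(-1489 + n) - 1*28708 = (-1489 - 4451) - 1*28708 = -5940 - 28708 = -34648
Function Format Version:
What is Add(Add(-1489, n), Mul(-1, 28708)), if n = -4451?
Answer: -34648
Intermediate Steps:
Add(Add(-1489, n), Mul(-1, 28708)) = Add(Add(-1489, -4451), Mul(-1, 28708)) = Add(-5940, -28708) = -34648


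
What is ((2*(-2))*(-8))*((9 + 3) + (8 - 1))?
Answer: 608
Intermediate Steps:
((2*(-2))*(-8))*((9 + 3) + (8 - 1)) = (-4*(-8))*(12 + 7) = 32*19 = 608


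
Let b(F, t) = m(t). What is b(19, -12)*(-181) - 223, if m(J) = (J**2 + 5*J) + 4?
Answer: -16151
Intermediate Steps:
m(J) = 4 + J**2 + 5*J
b(F, t) = 4 + t**2 + 5*t
b(19, -12)*(-181) - 223 = (4 + (-12)**2 + 5*(-12))*(-181) - 223 = (4 + 144 - 60)*(-181) - 223 = 88*(-181) - 223 = -15928 - 223 = -16151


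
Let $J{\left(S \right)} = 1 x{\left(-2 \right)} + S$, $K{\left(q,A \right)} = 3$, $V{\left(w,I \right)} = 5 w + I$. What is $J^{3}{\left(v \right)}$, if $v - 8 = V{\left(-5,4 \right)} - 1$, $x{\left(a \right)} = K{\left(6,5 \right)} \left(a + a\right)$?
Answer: $-17576$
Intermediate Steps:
$V{\left(w,I \right)} = I + 5 w$
$x{\left(a \right)} = 6 a$ ($x{\left(a \right)} = 3 \left(a + a\right) = 3 \cdot 2 a = 6 a$)
$v = -14$ ($v = 8 + \left(\left(4 + 5 \left(-5\right)\right) - 1\right) = 8 + \left(\left(4 - 25\right) - 1\right) = 8 - 22 = -14$)
$J{\left(S \right)} = -12 + S$ ($J{\left(S \right)} = 1 \cdot 6 \left(-2\right) + S = 1 \left(-12\right) + S = -12 + S$)
$J^{3}{\left(v \right)} = \left(-12 - 14\right)^{3} = \left(-26\right)^{3} = -17576$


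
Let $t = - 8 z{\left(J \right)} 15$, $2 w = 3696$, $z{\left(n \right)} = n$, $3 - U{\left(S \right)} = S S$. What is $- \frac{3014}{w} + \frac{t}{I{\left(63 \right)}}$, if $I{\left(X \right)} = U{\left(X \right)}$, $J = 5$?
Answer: $- \frac{82157}{55524} \approx -1.4797$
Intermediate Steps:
$U{\left(S \right)} = 3 - S^{2}$ ($U{\left(S \right)} = 3 - S S = 3 - S^{2}$)
$w = 1848$ ($w = \frac{1}{2} \cdot 3696 = 1848$)
$t = -600$ ($t = \left(-8\right) 5 \cdot 15 = \left(-40\right) 15 = -600$)
$I{\left(X \right)} = 3 - X^{2}$
$- \frac{3014}{w} + \frac{t}{I{\left(63 \right)}} = - \frac{3014}{1848} - \frac{600}{3 - 63^{2}} = \left(-3014\right) \frac{1}{1848} - \frac{600}{3 - 3969} = - \frac{137}{84} - \frac{600}{3 - 3969} = - \frac{137}{84} - \frac{600}{-3966} = - \frac{137}{84} - - \frac{100}{661} = - \frac{137}{84} + \frac{100}{661} = - \frac{82157}{55524}$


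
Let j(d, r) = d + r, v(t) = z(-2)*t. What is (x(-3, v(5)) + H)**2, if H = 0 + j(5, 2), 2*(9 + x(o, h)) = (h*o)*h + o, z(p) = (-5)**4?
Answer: 214576823730481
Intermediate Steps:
z(p) = 625
v(t) = 625*t
x(o, h) = -9 + o/2 + o*h**2/2 (x(o, h) = -9 + ((h*o)*h + o)/2 = -9 + (o*h**2 + o)/2 = -9 + (o + o*h**2)/2 = -9 + (o/2 + o*h**2/2) = -9 + o/2 + o*h**2/2)
H = 7 (H = 0 + (5 + 2) = 0 + 7 = 7)
(x(-3, v(5)) + H)**2 = ((-9 + (1/2)*(-3) + (1/2)*(-3)*(625*5)**2) + 7)**2 = ((-9 - 3/2 + (1/2)*(-3)*3125**2) + 7)**2 = ((-9 - 3/2 + (1/2)*(-3)*9765625) + 7)**2 = ((-9 - 3/2 - 29296875/2) + 7)**2 = (-14648448 + 7)**2 = (-14648441)**2 = 214576823730481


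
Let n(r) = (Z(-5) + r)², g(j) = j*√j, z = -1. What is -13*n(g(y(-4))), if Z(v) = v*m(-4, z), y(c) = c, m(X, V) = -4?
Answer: -4368 + 4160*I ≈ -4368.0 + 4160.0*I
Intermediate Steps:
g(j) = j^(3/2)
Z(v) = -4*v (Z(v) = v*(-4) = -4*v)
n(r) = (20 + r)² (n(r) = (-4*(-5) + r)² = (20 + r)²)
-13*n(g(y(-4))) = -13*(20 + (-4)^(3/2))² = -13*(20 - 8*I)²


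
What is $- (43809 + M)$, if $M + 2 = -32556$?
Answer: $-11251$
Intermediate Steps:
$M = -32558$ ($M = -2 - 32556 = -32558$)
$- (43809 + M) = - (43809 - 32558) = \left(-1\right) 11251 = -11251$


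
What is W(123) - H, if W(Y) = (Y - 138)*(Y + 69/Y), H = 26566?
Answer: -1165196/41 ≈ -28419.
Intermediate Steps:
W(Y) = (-138 + Y)*(Y + 69/Y)
W(123) - H = (69 + 123² - 9522/123 - 138*123) - 1*26566 = (69 + 15129 - 9522*1/123 - 16974) - 26566 = (69 + 15129 - 3174/41 - 16974) - 26566 = -75990/41 - 26566 = -1165196/41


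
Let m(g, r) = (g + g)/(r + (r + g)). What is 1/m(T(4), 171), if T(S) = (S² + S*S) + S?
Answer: 21/4 ≈ 5.2500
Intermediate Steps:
T(S) = S + 2*S² (T(S) = (S² + S²) + S = 2*S² + S = S + 2*S²)
m(g, r) = 2*g/(g + 2*r) (m(g, r) = (2*g)/(r + (g + r)) = (2*g)/(g + 2*r) = 2*g/(g + 2*r))
1/m(T(4), 171) = 1/(2*(4*(1 + 2*4))/(4*(1 + 2*4) + 2*171)) = 1/(2*(4*(1 + 8))/(4*(1 + 8) + 342)) = 1/(2*(4*9)/(4*9 + 342)) = 1/(2*36/(36 + 342)) = 1/(2*36/378) = 1/(2*36*(1/378)) = 1/(4/21) = 21/4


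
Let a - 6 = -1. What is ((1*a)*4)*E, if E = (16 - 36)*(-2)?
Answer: 800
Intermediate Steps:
a = 5 (a = 6 - 1 = 5)
E = 40 (E = -20*(-2) = 40)
((1*a)*4)*E = ((1*5)*4)*40 = (5*4)*40 = 20*40 = 800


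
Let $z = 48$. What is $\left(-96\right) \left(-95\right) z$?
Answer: $437760$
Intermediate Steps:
$\left(-96\right) \left(-95\right) z = \left(-96\right) \left(-95\right) 48 = 9120 \cdot 48 = 437760$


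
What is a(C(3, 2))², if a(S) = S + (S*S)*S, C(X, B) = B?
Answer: 100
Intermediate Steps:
a(S) = S + S³ (a(S) = S + S²*S = S + S³)
a(C(3, 2))² = (2 + 2³)² = (2 + 8)² = 10² = 100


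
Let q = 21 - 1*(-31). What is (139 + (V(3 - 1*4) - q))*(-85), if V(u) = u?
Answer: -7310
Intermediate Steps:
q = 52 (q = 21 + 31 = 52)
(139 + (V(3 - 1*4) - q))*(-85) = (139 + ((3 - 1*4) - 1*52))*(-85) = (139 + ((3 - 4) - 52))*(-85) = (139 + (-1 - 52))*(-85) = (139 - 53)*(-85) = 86*(-85) = -7310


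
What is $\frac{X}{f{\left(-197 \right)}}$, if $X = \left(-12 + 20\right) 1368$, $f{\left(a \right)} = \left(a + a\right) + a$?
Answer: $- \frac{3648}{197} \approx -18.518$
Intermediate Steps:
$f{\left(a \right)} = 3 a$ ($f{\left(a \right)} = 2 a + a = 3 a$)
$X = 10944$ ($X = 8 \cdot 1368 = 10944$)
$\frac{X}{f{\left(-197 \right)}} = \frac{10944}{3 \left(-197\right)} = \frac{10944}{-591} = 10944 \left(- \frac{1}{591}\right) = - \frac{3648}{197}$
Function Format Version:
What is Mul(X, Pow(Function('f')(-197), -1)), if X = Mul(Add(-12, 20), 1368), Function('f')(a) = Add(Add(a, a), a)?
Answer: Rational(-3648, 197) ≈ -18.518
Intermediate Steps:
Function('f')(a) = Mul(3, a) (Function('f')(a) = Add(Mul(2, a), a) = Mul(3, a))
X = 10944 (X = Mul(8, 1368) = 10944)
Mul(X, Pow(Function('f')(-197), -1)) = Mul(10944, Pow(Mul(3, -197), -1)) = Mul(10944, Pow(-591, -1)) = Mul(10944, Rational(-1, 591)) = Rational(-3648, 197)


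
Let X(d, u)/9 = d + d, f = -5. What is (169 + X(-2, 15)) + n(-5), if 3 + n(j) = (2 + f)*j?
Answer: 145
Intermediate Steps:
n(j) = -3 - 3*j (n(j) = -3 + (2 - 5)*j = -3 - 3*j)
X(d, u) = 18*d (X(d, u) = 9*(d + d) = 9*(2*d) = 18*d)
(169 + X(-2, 15)) + n(-5) = (169 + 18*(-2)) + (-3 - 3*(-5)) = (169 - 36) + (-3 + 15) = 133 + 12 = 145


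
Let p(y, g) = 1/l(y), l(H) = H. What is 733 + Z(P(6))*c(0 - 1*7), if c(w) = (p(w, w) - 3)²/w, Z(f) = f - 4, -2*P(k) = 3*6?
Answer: 257711/343 ≈ 751.34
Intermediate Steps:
p(y, g) = 1/y
P(k) = -9 (P(k) = -3*6/2 = -½*18 = -9)
Z(f) = -4 + f
c(w) = (-3 + 1/w)²/w (c(w) = (1/w - 3)²/w = (-3 + 1/w)²/w)
733 + Z(P(6))*c(0 - 1*7) = 733 + (-4 - 9)*((-1 + 3*(0 - 1*7))²/(0 - 1*7)³) = 733 - 13*(-1 + 3*(0 - 7))²/(0 - 7)³ = 733 - 13*(-1 + 3*(-7))²/(-7)³ = 733 - (-13)*(-1 - 21)²/343 = 733 - (-13)*(-22)²/343 = 733 - (-13)*484/343 = 733 - 13*(-484/343) = 733 + 6292/343 = 257711/343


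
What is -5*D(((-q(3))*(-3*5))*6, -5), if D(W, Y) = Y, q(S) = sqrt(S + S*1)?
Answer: 25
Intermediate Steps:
q(S) = sqrt(2)*sqrt(S) (q(S) = sqrt(S + S) = sqrt(2*S) = sqrt(2)*sqrt(S))
-5*D(((-q(3))*(-3*5))*6, -5) = -5*(-5) = 25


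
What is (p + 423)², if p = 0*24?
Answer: 178929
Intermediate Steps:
p = 0
(p + 423)² = (0 + 423)² = 423² = 178929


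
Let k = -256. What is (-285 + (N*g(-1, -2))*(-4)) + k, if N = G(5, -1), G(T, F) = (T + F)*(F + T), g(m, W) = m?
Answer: -477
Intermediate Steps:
G(T, F) = (F + T)² (G(T, F) = (F + T)*(F + T) = (F + T)²)
N = 16 (N = (-1 + 5)² = 4² = 16)
(-285 + (N*g(-1, -2))*(-4)) + k = (-285 + (16*(-1))*(-4)) - 256 = (-285 - 16*(-4)) - 256 = (-285 + 64) - 256 = -221 - 256 = -477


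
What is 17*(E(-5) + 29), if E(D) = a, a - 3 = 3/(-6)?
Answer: 1071/2 ≈ 535.50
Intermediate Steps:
a = 5/2 (a = 3 + 3/(-6) = 3 + 3*(-⅙) = 3 - ½ = 5/2 ≈ 2.5000)
E(D) = 5/2
17*(E(-5) + 29) = 17*(5/2 + 29) = 17*(63/2) = 1071/2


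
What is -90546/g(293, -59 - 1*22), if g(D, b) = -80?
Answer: 45273/40 ≈ 1131.8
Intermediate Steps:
-90546/g(293, -59 - 1*22) = -90546/(-80) = -90546*(-1/80) = 45273/40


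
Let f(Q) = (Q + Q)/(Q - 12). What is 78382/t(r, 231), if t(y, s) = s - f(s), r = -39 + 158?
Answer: 5721886/16709 ≈ 342.44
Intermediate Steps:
r = 119
f(Q) = 2*Q/(-12 + Q) (f(Q) = (2*Q)/(-12 + Q) = 2*Q/(-12 + Q))
t(y, s) = s - 2*s/(-12 + s)
78382/t(r, 231) = 78382/((231*(-14 + 231)/(-12 + 231))) = 78382/((231*217/219)) = 78382/((231*(1/219)*217)) = 78382/(16709/73) = 78382*(73/16709) = 5721886/16709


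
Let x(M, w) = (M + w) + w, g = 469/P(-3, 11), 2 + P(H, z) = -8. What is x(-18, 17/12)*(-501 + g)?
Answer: 498589/60 ≈ 8309.8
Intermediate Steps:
P(H, z) = -10 (P(H, z) = -2 - 8 = -10)
g = -469/10 (g = 469/(-10) = 469*(-1/10) = -469/10 ≈ -46.900)
x(M, w) = M + 2*w
x(-18, 17/12)*(-501 + g) = (-18 + 2*(17/12))*(-501 - 469/10) = (-18 + 2*(17*(1/12)))*(-5479/10) = (-18 + 2*(17/12))*(-5479/10) = (-18 + 17/6)*(-5479/10) = -91/6*(-5479/10) = 498589/60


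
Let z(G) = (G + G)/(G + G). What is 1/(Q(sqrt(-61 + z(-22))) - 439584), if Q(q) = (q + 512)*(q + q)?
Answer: -I/(2048*sqrt(15) + 439704*I) ≈ -2.2735e-6 - 4.1012e-8*I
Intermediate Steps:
z(G) = 1 (z(G) = (2*G)/((2*G)) = (2*G)*(1/(2*G)) = 1)
Q(q) = 2*q*(512 + q) (Q(q) = (512 + q)*(2*q) = 2*q*(512 + q))
1/(Q(sqrt(-61 + z(-22))) - 439584) = 1/(2*sqrt(-61 + 1)*(512 + sqrt(-61 + 1)) - 439584) = 1/(2*sqrt(-60)*(512 + sqrt(-60)) - 439584) = 1/(2*(2*I*sqrt(15))*(512 + 2*I*sqrt(15)) - 439584) = 1/(4*I*sqrt(15)*(512 + 2*I*sqrt(15)) - 439584) = 1/(-439584 + 4*I*sqrt(15)*(512 + 2*I*sqrt(15)))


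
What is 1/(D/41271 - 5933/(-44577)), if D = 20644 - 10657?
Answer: 613245789/230017114 ≈ 2.6661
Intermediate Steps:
D = 9987
1/(D/41271 - 5933/(-44577)) = 1/(9987/41271 - 5933/(-44577)) = 1/(9987*(1/41271) - 5933*(-1/44577)) = 1/(3329/13757 + 5933/44577) = 1/(230017114/613245789) = 613245789/230017114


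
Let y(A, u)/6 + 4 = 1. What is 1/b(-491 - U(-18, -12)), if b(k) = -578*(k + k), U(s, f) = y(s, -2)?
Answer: 1/546788 ≈ 1.8289e-6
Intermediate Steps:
y(A, u) = -18 (y(A, u) = -24 + 6*1 = -24 + 6 = -18)
U(s, f) = -18
b(k) = -1156*k
1/b(-491 - U(-18, -12)) = 1/(-1156*(-491 - 1*(-18))) = 1/(-1156*(-491 + 18)) = 1/(-1156*(-473)) = 1/546788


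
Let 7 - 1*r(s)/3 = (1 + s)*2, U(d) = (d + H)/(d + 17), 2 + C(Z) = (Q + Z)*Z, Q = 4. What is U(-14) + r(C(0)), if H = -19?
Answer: 16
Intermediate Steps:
C(Z) = -2 + Z*(4 + Z) (C(Z) = -2 + (4 + Z)*Z = -2 + Z*(4 + Z))
U(d) = (-19 + d)/(17 + d) (U(d) = (d - 19)/(d + 17) = (-19 + d)/(17 + d))
r(s) = 15 - 6*s (r(s) = 21 - 3*(1 + s)*2 = 21 - 3*(2 + 2*s) = 21 + (-6 - 6*s) = 15 - 6*s)
U(-14) + r(C(0)) = (-19 - 14)/(17 - 14) + (15 - 6*(-2 + 0**2 + 4*0)) = -33/3 + (15 - 6*(-2 + 0 + 0)) = (1/3)*(-33) + (15 - 6*(-2)) = -11 + (15 + 12) = -11 + 27 = 16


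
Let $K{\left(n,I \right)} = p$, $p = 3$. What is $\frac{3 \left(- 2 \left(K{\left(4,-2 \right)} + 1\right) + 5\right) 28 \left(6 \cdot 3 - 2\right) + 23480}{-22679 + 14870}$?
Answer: $- \frac{19448}{7809} \approx -2.4905$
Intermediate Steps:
$K{\left(n,I \right)} = 3$
$\frac{3 \left(- 2 \left(K{\left(4,-2 \right)} + 1\right) + 5\right) 28 \left(6 \cdot 3 - 2\right) + 23480}{-22679 + 14870} = \frac{3 \left(- 2 \left(3 + 1\right) + 5\right) 28 \left(6 \cdot 3 - 2\right) + 23480}{-22679 + 14870} = \frac{3 \left(\left(-2\right) 4 + 5\right) 28 \left(18 - 2\right) + 23480}{-7809} = \left(3 \left(-8 + 5\right) 28 \cdot 16 + 23480\right) \left(- \frac{1}{7809}\right) = \left(3 \left(-3\right) 28 \cdot 16 + 23480\right) \left(- \frac{1}{7809}\right) = \left(\left(-9\right) 28 \cdot 16 + 23480\right) \left(- \frac{1}{7809}\right) = \left(\left(-252\right) 16 + 23480\right) \left(- \frac{1}{7809}\right) = \left(-4032 + 23480\right) \left(- \frac{1}{7809}\right) = 19448 \left(- \frac{1}{7809}\right) = - \frac{19448}{7809}$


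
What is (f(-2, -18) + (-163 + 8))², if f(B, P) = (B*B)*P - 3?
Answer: 52900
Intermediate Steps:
f(B, P) = -3 + P*B² (f(B, P) = B²*P - 3 = P*B² - 3 = -3 + P*B²)
(f(-2, -18) + (-163 + 8))² = ((-3 - 18*(-2)²) + (-163 + 8))² = ((-3 - 18*4) - 155)² = ((-3 - 72) - 155)² = (-75 - 155)² = (-230)² = 52900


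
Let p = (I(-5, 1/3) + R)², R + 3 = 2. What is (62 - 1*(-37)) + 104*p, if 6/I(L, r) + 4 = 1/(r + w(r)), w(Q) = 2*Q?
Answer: 1035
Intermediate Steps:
I(L, r) = 6/(-4 + 1/(3*r)) (I(L, r) = 6/(-4 + 1/(r + 2*r)) = 6/(-4 + 1/(3*r)))
R = -1 (R = -3 + 2 = -1)
p = 9 (p = (-18/(3*(-1 + 12/3)) - 1)² = (-18*⅓/(-1 + 12*(⅓)) - 1)² = (-18*⅓/(-1 + 4) - 1)² = (-18*⅓/3 - 1)² = (-18*⅓*⅓ - 1)² = (-2 - 1)² = (-3)² = 9)
(62 - 1*(-37)) + 104*p = (62 - 1*(-37)) + 104*9 = (62 + 37) + 936 = 99 + 936 = 1035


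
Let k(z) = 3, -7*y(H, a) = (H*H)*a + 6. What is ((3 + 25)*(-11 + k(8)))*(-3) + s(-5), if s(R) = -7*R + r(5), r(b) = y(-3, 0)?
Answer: 4943/7 ≈ 706.14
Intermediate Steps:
y(H, a) = -6/7 - a*H**2/7 (y(H, a) = -((H*H)*a + 6)/7 = -(H**2*a + 6)/7 = -(a*H**2 + 6)/7 = -(6 + a*H**2)/7 = -6/7 - a*H**2/7)
r(b) = -6/7 (r(b) = -6/7 - 1/7*0*(-3)**2 = -6/7 - 1/7*0*9 = -6/7 + 0 = -6/7)
s(R) = -6/7 - 7*R (s(R) = -7*R - 6/7 = -6/7 - 7*R)
((3 + 25)*(-11 + k(8)))*(-3) + s(-5) = ((3 + 25)*(-11 + 3))*(-3) + (-6/7 - 7*(-5)) = (28*(-8))*(-3) + (-6/7 + 35) = -224*(-3) + 239/7 = 672 + 239/7 = 4943/7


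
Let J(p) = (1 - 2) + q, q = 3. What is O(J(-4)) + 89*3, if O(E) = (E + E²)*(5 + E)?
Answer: 309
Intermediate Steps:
J(p) = 2 (J(p) = (1 - 2) + 3 = -1 + 3 = 2)
O(E) = (5 + E)*(E + E²)
O(J(-4)) + 89*3 = 2*(5 + 2² + 6*2) + 89*3 = 2*(5 + 4 + 12) + 267 = 2*21 + 267 = 42 + 267 = 309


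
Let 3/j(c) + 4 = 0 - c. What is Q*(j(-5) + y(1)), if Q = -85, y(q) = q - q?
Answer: -255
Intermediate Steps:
j(c) = 3/(-4 - c) (j(c) = 3/(-4 + (0 - c)) = 3/(-4 - c))
y(q) = 0
Q*(j(-5) + y(1)) = -85*(-3/(4 - 5) + 0) = -85*(-3/(-1) + 0) = -85*(-3*(-1) + 0) = -85*(3 + 0) = -85*3 = -255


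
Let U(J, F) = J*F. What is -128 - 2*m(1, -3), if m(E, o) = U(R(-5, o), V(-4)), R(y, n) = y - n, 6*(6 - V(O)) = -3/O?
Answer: -209/2 ≈ -104.50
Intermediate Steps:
V(O) = 6 + 1/(2*O) (V(O) = 6 - (-1)/(2*O) = 6 + 1/(2*O))
U(J, F) = F*J
m(E, o) = -235/8 - 47*o/8 (m(E, o) = (6 + (½)/(-4))*(-5 - o) = (6 + (½)*(-¼))*(-5 - o) = (6 - ⅛)*(-5 - o) = 47*(-5 - o)/8 = -235/8 - 47*o/8)
-128 - 2*m(1, -3) = -128 - 2*(-235/8 - 47/8*(-3)) = -128 - 2*(-235/8 + 141/8) = -128 - 2*(-47/4) = -128 + 47/2 = -209/2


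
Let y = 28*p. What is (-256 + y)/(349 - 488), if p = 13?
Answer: -108/139 ≈ -0.77698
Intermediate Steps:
y = 364 (y = 28*13 = 364)
(-256 + y)/(349 - 488) = (-256 + 364)/(349 - 488) = 108/(-139) = 108*(-1/139) = -108/139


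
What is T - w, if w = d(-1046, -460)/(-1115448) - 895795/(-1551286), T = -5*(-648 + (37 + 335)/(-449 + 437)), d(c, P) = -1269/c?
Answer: 1023970723911516389/301662715661648 ≈ 3394.4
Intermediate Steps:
T = 3395 (T = -5*(-648 + 372/(-12)) = -5*(-648 + 372*(-1/12)) = -5*(-648 - 31) = -5*(-679) = 3395)
w = 174195759778571/301662715661648 (w = -1269/(-1046)/(-1115448) - 895795/(-1551286) = -1269*(-1/1046)*(-1/1115448) - 895795*(-1/1551286) = (1269/1046)*(-1/1115448) + 895795/1551286 = -423/388919536 + 895795/1551286 = 174195759778571/301662715661648 ≈ 0.57745)
T - w = 3395 - 1*174195759778571/301662715661648 = 3395 - 174195759778571/301662715661648 = 1023970723911516389/301662715661648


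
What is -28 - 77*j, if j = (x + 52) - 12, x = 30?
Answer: -5418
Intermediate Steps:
j = 70 (j = (30 + 52) - 12 = 82 - 12 = 70)
-28 - 77*j = -28 - 77*70 = -28 - 5390 = -5418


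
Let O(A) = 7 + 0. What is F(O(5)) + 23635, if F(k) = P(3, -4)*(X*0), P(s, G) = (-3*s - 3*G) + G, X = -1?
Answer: 23635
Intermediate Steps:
O(A) = 7
P(s, G) = -3*s - 2*G (P(s, G) = (-3*G - 3*s) + G = -3*s - 2*G)
F(k) = 0 (F(k) = (-3*3 - 2*(-4))*(-1*0) = (-9 + 8)*0 = -1*0 = 0)
F(O(5)) + 23635 = 0 + 23635 = 23635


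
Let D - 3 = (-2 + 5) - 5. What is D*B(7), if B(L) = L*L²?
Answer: 343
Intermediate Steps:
D = 1 (D = 3 + ((-2 + 5) - 5) = 3 + (3 - 5) = 3 - 2 = 1)
B(L) = L³
D*B(7) = 1*7³ = 1*343 = 343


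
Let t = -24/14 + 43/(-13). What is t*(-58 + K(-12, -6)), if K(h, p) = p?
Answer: 29248/91 ≈ 321.41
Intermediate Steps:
t = -457/91 (t = -24*1/14 + 43*(-1/13) = -12/7 - 43/13 = -457/91 ≈ -5.0220)
t*(-58 + K(-12, -6)) = -457*(-58 - 6)/91 = -457/91*(-64) = 29248/91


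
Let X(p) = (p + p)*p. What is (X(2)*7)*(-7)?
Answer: -392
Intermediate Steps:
X(p) = 2*p² (X(p) = (2*p)*p = 2*p²)
(X(2)*7)*(-7) = ((2*2²)*7)*(-7) = ((2*4)*7)*(-7) = (8*7)*(-7) = 56*(-7) = -392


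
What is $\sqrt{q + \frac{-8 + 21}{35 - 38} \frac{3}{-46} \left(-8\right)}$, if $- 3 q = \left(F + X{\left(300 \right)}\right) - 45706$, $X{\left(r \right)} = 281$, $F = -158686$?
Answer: $\frac{\sqrt{35990377}}{23} \approx 260.83$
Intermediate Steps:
$q = 68037$ ($q = - \frac{\left(-158686 + 281\right) - 45706}{3} = - \frac{-158405 - 45706}{3} = \left(- \frac{1}{3}\right) \left(-204111\right) = 68037$)
$\sqrt{q + \frac{-8 + 21}{35 - 38} \frac{3}{-46} \left(-8\right)} = \sqrt{68037 + \frac{-8 + 21}{35 - 38} \frac{3}{-46} \left(-8\right)} = \sqrt{68037 + \frac{13}{-3} \cdot 3 \left(- \frac{1}{46}\right) \left(-8\right)} = \sqrt{68037 + 13 \left(- \frac{1}{3}\right) \left(- \frac{3}{46}\right) \left(-8\right)} = \sqrt{68037 + \left(- \frac{13}{3}\right) \left(- \frac{3}{46}\right) \left(-8\right)} = \sqrt{68037 + \frac{13}{46} \left(-8\right)} = \sqrt{68037 - \frac{52}{23}} = \sqrt{\frac{1564799}{23}} = \frac{\sqrt{35990377}}{23}$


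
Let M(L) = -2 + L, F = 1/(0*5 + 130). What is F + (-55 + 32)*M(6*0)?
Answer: 5981/130 ≈ 46.008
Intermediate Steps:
F = 1/130 (F = 1/(0 + 130) = 1/130 ≈ 0.0076923)
F + (-55 + 32)*M(6*0) = 1/130 + (-55 + 32)*(-2 + 6*0) = 1/130 - 23*(-2 + 0) = 1/130 - 23*(-2) = 1/130 + 46 = 5981/130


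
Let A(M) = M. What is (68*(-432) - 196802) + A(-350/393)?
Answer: -88888304/393 ≈ -2.2618e+5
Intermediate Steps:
(68*(-432) - 196802) + A(-350/393) = (68*(-432) - 196802) - 350/393 = (-29376 - 196802) - 350*1/393 = -226178 - 350/393 = -88888304/393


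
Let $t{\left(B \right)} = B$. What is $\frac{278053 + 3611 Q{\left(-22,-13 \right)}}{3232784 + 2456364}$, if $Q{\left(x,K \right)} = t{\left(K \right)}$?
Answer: $\frac{115555}{2844574} \approx 0.040623$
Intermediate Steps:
$Q{\left(x,K \right)} = K$
$\frac{278053 + 3611 Q{\left(-22,-13 \right)}}{3232784 + 2456364} = \frac{278053 + 3611 \left(-13\right)}{3232784 + 2456364} = \frac{278053 - 46943}{5689148} = 231110 \cdot \frac{1}{5689148} = \frac{115555}{2844574}$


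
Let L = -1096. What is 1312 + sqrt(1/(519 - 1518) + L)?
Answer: 1312 + 7*I*sqrt(2480295)/333 ≈ 1312.0 + 33.106*I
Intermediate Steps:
1312 + sqrt(1/(519 - 1518) + L) = 1312 + sqrt(1/(519 - 1518) - 1096) = 1312 + sqrt(1/(-999) - 1096) = 1312 + sqrt(-1/999 - 1096) = 1312 + sqrt(-1094905/999) = 1312 + 7*I*sqrt(2480295)/333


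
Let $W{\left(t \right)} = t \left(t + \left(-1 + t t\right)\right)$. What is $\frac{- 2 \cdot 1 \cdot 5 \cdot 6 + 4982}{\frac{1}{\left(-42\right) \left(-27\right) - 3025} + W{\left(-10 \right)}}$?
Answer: $- \frac{9307502}{1682991} \approx -5.5303$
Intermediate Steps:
$W{\left(t \right)} = t \left(-1 + t + t^{2}\right)$ ($W{\left(t \right)} = t \left(t + \left(-1 + t^{2}\right)\right) = t \left(-1 + t + t^{2}\right)$)
$\frac{- 2 \cdot 1 \cdot 5 \cdot 6 + 4982}{\frac{1}{\left(-42\right) \left(-27\right) - 3025} + W{\left(-10 \right)}} = \frac{- 2 \cdot 1 \cdot 5 \cdot 6 + 4982}{\frac{1}{\left(-42\right) \left(-27\right) - 3025} - 10 \left(-1 - 10 + \left(-10\right)^{2}\right)} = \frac{\left(-2\right) 5 \cdot 6 + 4982}{\frac{1}{1134 - 3025} - 10 \left(-1 - 10 + 100\right)} = \frac{\left(-10\right) 6 + 4982}{\frac{1}{-1891} - 890} = \frac{-60 + 4982}{- \frac{1}{1891} - 890} = \frac{4922}{- \frac{1682991}{1891}} = 4922 \left(- \frac{1891}{1682991}\right) = - \frac{9307502}{1682991}$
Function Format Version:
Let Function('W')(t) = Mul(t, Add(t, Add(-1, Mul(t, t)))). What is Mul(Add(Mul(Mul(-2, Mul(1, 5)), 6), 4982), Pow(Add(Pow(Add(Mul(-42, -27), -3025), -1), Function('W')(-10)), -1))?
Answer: Rational(-9307502, 1682991) ≈ -5.5303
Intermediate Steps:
Function('W')(t) = Mul(t, Add(-1, t, Pow(t, 2))) (Function('W')(t) = Mul(t, Add(t, Add(-1, Pow(t, 2)))) = Mul(t, Add(-1, t, Pow(t, 2))))
Mul(Add(Mul(Mul(-2, Mul(1, 5)), 6), 4982), Pow(Add(Pow(Add(Mul(-42, -27), -3025), -1), Function('W')(-10)), -1)) = Mul(Add(Mul(Mul(-2, Mul(1, 5)), 6), 4982), Pow(Add(Pow(Add(Mul(-42, -27), -3025), -1), Mul(-10, Add(-1, -10, Pow(-10, 2)))), -1)) = Mul(Add(Mul(Mul(-2, 5), 6), 4982), Pow(Add(Pow(Add(1134, -3025), -1), Mul(-10, Add(-1, -10, 100))), -1)) = Mul(Add(Mul(-10, 6), 4982), Pow(Add(Pow(-1891, -1), Mul(-10, 89)), -1)) = Mul(Add(-60, 4982), Pow(Add(Rational(-1, 1891), -890), -1)) = Mul(4922, Pow(Rational(-1682991, 1891), -1)) = Mul(4922, Rational(-1891, 1682991)) = Rational(-9307502, 1682991)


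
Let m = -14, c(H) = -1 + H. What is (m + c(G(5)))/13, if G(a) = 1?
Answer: -14/13 ≈ -1.0769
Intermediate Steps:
(m + c(G(5)))/13 = (-14 + (-1 + 1))/13 = (-14 + 0)*(1/13) = -14*1/13 = -14/13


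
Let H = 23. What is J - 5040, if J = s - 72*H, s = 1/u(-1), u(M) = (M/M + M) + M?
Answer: -6697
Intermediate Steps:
u(M) = 1 + 2*M (u(M) = (1 + M) + M = 1 + 2*M)
s = -1 (s = 1/(1 + 2*(-1)) = 1/(1 - 2) = 1/(-1) = -1)
J = -1657 (J = -1 - 72*23 = -1 - 1656 = -1657)
J - 5040 = -1657 - 5040 = -6697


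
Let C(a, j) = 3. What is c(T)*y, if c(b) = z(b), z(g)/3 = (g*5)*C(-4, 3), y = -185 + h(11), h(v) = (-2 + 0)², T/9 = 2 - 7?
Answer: 366525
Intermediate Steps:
T = -45 (T = 9*(2 - 7) = 9*(-5) = -45)
h(v) = 4 (h(v) = (-2)² = 4)
y = -181 (y = -185 + 4 = -181)
z(g) = 45*g (z(g) = 3*((g*5)*3) = 3*((5*g)*3) = 3*(15*g) = 45*g)
c(b) = 45*b
c(T)*y = (45*(-45))*(-181) = -2025*(-181) = 366525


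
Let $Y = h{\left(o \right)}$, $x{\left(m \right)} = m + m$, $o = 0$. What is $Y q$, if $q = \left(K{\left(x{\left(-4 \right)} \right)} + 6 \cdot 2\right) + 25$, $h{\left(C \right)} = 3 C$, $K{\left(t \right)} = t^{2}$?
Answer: $0$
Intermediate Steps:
$x{\left(m \right)} = 2 m$
$Y = 0$ ($Y = 3 \cdot 0 = 0$)
$q = 101$ ($q = \left(\left(2 \left(-4\right)\right)^{2} + 6 \cdot 2\right) + 25 = \left(\left(-8\right)^{2} + 12\right) + 25 = \left(64 + 12\right) + 25 = 76 + 25 = 101$)
$Y q = 0 \cdot 101 = 0$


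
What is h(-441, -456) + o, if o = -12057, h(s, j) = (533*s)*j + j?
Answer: 107171655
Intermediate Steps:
h(s, j) = j + 533*j*s (h(s, j) = 533*j*s + j = j + 533*j*s)
h(-441, -456) + o = -456*(1 + 533*(-441)) - 12057 = -456*(1 - 235053) - 12057 = -456*(-235052) - 12057 = 107183712 - 12057 = 107171655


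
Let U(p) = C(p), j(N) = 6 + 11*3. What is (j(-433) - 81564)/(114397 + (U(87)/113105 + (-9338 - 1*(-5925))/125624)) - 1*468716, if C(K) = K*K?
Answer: -253955950010671686932/541811169000377 ≈ -4.6872e+5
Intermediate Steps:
j(N) = 39 (j(N) = 6 + 33 = 39)
C(K) = K²
U(p) = p²
(j(-433) - 81564)/(114397 + (U(87)/113105 + (-9338 - 1*(-5925))/125624)) - 1*468716 = (39 - 81564)/(114397 + (87²/113105 + (-9338 - 1*(-5925))/125624)) - 1*468716 = -81525/(114397 + (7569*(1/113105) + (-9338 + 5925)*(1/125624))) - 468716 = -81525/(114397 + (7569/113105 - 3413*1/125624)) - 468716 = -81525/(114397 + (7569/113105 - 3413/125624)) - 468716 = -81525/(114397 + 564820691/14208702520) - 468716 = -81525/1625433507001131/14208702520 - 468716 = -81525*14208702520/1625433507001131 - 468716 = -386121490981000/541811169000377 - 468716 = -253955950010671686932/541811169000377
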